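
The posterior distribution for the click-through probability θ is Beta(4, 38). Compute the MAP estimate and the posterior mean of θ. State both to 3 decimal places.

Mode = (4−1)/(4+38−2) = 3/40 = 0.075.
Mean = 4/(4+38) = 4/42 = 0.095.

MAP = 0.075; posterior mean = 0.095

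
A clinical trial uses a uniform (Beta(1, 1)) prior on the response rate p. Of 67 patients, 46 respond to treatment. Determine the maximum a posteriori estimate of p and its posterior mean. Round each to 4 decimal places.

MAP = 0.6866, posterior mean = 0.6812

Posterior: Beta(1+46, 1+21) = Beta(47, 22).
Mode = (47−1)/(47+22−2) = 46/67 = 0.6866.
With a flat prior the MAP equals the MLE, 46/67.
Mean = 47/(47+22) = 47/69 = 0.6812.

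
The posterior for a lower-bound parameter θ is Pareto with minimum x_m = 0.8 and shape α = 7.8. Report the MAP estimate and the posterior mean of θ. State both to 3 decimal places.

The Pareto density is strictly decreasing on [x_m, ∞), so the mode is x_m = 0.800.
Mean = α·x_m/(α−1) = 7.8·0.8/6.8 = 0.918.

MAP = 0.800; posterior mean = 0.918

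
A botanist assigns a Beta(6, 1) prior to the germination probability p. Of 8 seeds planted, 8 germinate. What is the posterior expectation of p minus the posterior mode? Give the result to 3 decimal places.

Posterior: Beta(6+8, 1+0) = Beta(14, 1).
Since β = 1 ≤ 1 and α > 1, the Beta density is monotone increasing on [0,1]; the mode is at 1.
Mean = 14/(14+1) = 0.933.
Difference = 0.933 − 1.000 = -0.067.
Mode > mean: the posterior has a left tail.

-0.067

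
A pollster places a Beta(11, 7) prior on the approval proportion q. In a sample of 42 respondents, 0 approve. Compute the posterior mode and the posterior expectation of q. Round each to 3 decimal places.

Posterior: Beta(11+0, 7+42) = Beta(11, 49).
Mode = (11−1)/(11+49−2) = 10/58 = 0.172.
Mean = 11/(11+49) = 11/60 = 0.183.
The mean is pulled above the mode by the posterior's right skew.

q_MAP = 0.172, E[q|data] = 0.183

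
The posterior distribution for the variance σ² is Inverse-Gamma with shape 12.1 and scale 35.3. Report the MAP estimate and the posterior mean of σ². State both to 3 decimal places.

Mode = β/(α+1) = 35.3/13.1 = 2.695.
Mean = β/(α−1) = 35.3/11.1 = 3.180.
Mean > mode: the posterior has a right tail.

σ²_MAP = 2.695, E[σ²|data] = 3.180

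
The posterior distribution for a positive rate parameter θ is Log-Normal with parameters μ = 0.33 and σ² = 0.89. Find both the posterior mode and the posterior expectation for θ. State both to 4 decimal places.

Mode = exp(μ − σ²) = exp(-0.56) = 0.5712.
Mean = exp(μ + σ²/2) = exp(0.775) = 2.1706.
Right-skewed posterior ⇒ mode < mean.

MAP = 0.5712; posterior mean = 2.1706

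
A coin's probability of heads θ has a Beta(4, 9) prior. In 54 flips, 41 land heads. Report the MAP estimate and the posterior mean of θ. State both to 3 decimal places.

Posterior: Beta(4+41, 9+13) = Beta(45, 22).
Mode = (45−1)/(45+22−2) = 44/65 = 0.677.
Mean = 45/(45+22) = 45/67 = 0.672.

θ_MAP = 0.677, E[θ|data] = 0.672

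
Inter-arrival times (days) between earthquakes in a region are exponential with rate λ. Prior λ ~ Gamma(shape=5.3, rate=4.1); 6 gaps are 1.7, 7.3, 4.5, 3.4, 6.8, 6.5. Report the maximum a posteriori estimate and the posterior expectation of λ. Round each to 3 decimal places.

maximum a posteriori estimate = 0.300, posterior expectation = 0.329

Σ times = 30.2. Posterior: Gamma(shape = 5.3+6 = 11.3, rate = 4.1+30.2 = 34.3).
Mode = (α−1)/β = 10.3/34.3 = 0.300.
Mean = α/β = 11.3/34.3 = 0.329.
The mean is pulled above the mode by the posterior's right skew.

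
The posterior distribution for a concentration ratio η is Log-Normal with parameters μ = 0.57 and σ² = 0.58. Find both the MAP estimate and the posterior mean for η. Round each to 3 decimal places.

MAP = 0.990, posterior mean = 2.363

Mode = exp(μ − σ²) = exp(-0.01) = 0.990.
Mean = exp(μ + σ²/2) = exp(0.860) = 2.363.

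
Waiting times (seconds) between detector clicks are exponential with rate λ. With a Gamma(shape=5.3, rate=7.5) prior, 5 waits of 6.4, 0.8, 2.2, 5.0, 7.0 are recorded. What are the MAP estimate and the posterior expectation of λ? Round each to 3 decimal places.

MAP = 0.322, posterior mean = 0.356

Σ times = 21.4. Posterior: Gamma(shape = 5.3+5 = 10.3, rate = 7.5+21.4 = 28.9).
Mode = (α−1)/β = 9.3/28.9 = 0.322.
Mean = α/β = 10.3/28.9 = 0.356.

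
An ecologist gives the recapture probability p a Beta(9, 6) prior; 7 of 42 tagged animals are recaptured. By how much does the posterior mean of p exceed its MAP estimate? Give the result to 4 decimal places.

Posterior: Beta(9+7, 6+35) = Beta(16, 41).
Mode = (16−1)/(16+41−2) = 15/55 = 0.2727.
Mean = 16/(16+41) = 16/57 = 0.2807.
Difference = 0.2807 − 0.2727 = 0.0080.
The posterior is right-skewed, so the mean exceeds the mode.

0.0080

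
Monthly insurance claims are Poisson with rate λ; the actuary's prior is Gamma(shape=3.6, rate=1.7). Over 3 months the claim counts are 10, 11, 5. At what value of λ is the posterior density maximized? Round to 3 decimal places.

6.085

Σ counts = 26. Posterior: Gamma(shape = 3.6+26 = 29.6, rate = 1.7+3 = 4.7).
Mode = (α−1)/β = 28.6/4.7 = 6.085.
Mean = α/β = 29.6/4.7 = 6.298.
This is the posterior mode — the MAP estimate.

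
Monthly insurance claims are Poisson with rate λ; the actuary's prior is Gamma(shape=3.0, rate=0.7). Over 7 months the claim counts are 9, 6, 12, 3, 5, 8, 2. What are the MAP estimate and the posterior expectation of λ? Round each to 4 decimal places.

MAP: 6.1039. Posterior mean: 6.2338.

Σ counts = 45. Posterior: Gamma(shape = 3.0+45 = 48.0, rate = 0.7+7 = 7.7).
Mode = (α−1)/β = 47.0/7.7 = 6.1039.
Mean = α/β = 48.0/7.7 = 6.2338.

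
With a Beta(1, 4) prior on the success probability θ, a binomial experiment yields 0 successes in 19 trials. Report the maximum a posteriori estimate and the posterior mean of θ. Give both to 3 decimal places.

Posterior: Beta(1+0, 4+19) = Beta(1, 23).
Since α = 1 ≤ 1 and β > 1, the Beta density is monotone decreasing on [0,1]; the mode is at 0.
Mean = 1/(1+23) = 0.042.
Mean > mode: the posterior has a right tail.

θ_MAP = 0.000, E[θ|data] = 0.042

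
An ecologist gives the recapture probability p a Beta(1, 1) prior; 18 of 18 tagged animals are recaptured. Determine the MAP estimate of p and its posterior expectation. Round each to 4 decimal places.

Posterior: Beta(1+18, 1+0) = Beta(19, 1).
Since β = 1 ≤ 1 and α > 1, the Beta density is monotone increasing on [0,1]; the mode is at 1.
Mean = 19/(19+1) = 0.9500.

MAP = 1.0000, posterior mean = 0.9500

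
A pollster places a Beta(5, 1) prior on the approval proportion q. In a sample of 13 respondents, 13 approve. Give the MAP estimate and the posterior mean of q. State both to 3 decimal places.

Posterior: Beta(5+13, 1+0) = Beta(18, 1).
Since β = 1 ≤ 1 and α > 1, the Beta density is monotone increasing on [0,1]; the mode is at 1.
Mean = 18/(18+1) = 0.947.

MAP = 1.000, posterior mean = 0.947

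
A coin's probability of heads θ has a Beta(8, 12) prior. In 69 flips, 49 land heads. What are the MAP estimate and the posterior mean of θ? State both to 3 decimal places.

Posterior: Beta(8+49, 12+20) = Beta(57, 32).
Mode = (57−1)/(57+32−2) = 56/87 = 0.644.
Mean = 57/(57+32) = 57/89 = 0.640.
Left-skewed posterior ⇒ mean < mode.

θ_MAP = 0.644, E[θ|data] = 0.640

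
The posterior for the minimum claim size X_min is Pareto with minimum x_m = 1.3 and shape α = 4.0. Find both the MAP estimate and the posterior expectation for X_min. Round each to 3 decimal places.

The Pareto density is strictly decreasing on [x_m, ∞), so the mode is x_m = 1.300.
Mean = α·x_m/(α−1) = 4.0·1.3/3.0 = 1.733.

X_min_MAP = 1.300, E[X_min|data] = 1.733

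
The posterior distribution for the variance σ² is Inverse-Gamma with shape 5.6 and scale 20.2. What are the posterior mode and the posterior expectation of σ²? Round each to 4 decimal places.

σ²_MAP = 3.0606, E[σ²|data] = 4.3913

Mode = β/(α+1) = 20.2/6.6 = 3.0606.
Mean = β/(α−1) = 20.2/4.6 = 4.3913.
The posterior is right-skewed, so the mean exceeds the mode.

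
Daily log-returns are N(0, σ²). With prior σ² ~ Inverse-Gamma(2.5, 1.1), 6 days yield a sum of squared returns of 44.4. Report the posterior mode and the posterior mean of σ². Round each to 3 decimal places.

MAP = 3.585; posterior mean = 5.178

Posterior: Inverse-Gamma(shape = 2.5+6/2 = 5.5, scale = 1.1+44.4/2 = 23.3).
Mode = β/(α+1) = 23.3/6.5 = 3.585.
Mean = β/(α−1) = 23.3/4.5 = 5.178.
Mean > mode: the posterior has a right tail.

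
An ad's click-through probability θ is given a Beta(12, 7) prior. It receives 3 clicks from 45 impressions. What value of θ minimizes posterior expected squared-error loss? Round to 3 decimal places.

0.234

Posterior: Beta(12+3, 7+42) = Beta(15, 49).
Mode = (15−1)/(15+49−2) = 14/62 = 0.226.
Mean = 15/(15+49) = 15/64 = 0.234.
Squared-error loss ⇒ the optimal estimator is the posterior mean.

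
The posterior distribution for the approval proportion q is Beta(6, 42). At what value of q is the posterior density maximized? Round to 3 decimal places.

0.109

Mode = (6−1)/(6+42−2) = 5/46 = 0.109.
Mean = 6/(6+42) = 6/48 = 0.125.
This is the posterior mode — the MAP estimate.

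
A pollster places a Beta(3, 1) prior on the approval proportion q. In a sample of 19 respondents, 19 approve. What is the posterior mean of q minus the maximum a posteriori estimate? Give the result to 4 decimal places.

-0.0435

Posterior: Beta(3+19, 1+0) = Beta(22, 1).
Since β = 1 ≤ 1 and α > 1, the Beta density is monotone increasing on [0,1]; the mode is at 1.
Mean = 22/(22+1) = 0.9565.
Difference = 0.9565 − 1.0000 = -0.0435.
The posterior is left-skewed, so the mode exceeds the mean.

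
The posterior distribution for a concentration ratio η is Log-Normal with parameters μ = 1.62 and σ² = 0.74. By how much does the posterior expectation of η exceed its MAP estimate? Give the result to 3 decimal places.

Mode = exp(μ − σ²) = exp(0.88) = 2.411.
Mean = exp(μ + σ²/2) = exp(1.990) = 7.316.
Difference = 7.316 − 2.411 = 4.905.

4.905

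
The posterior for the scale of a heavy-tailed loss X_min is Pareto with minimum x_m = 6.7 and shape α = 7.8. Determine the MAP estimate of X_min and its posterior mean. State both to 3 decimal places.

The Pareto density is strictly decreasing on [x_m, ∞), so the mode is x_m = 6.700.
Mean = α·x_m/(α−1) = 7.8·6.7/6.8 = 7.685.

X_min_MAP = 6.700, E[X_min|data] = 7.685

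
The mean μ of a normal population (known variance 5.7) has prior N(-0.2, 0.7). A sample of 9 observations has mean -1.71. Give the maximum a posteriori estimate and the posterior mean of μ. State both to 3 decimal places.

Posterior for μ is Normal. Precision-weighted mean: (1/0.7·-0.2 + 9/5.7·-1.71) / (1/0.7 + 9/5.7) = -0.993.
A Normal posterior is symmetric, so mode = mean.

MAP = -0.993, posterior mean = -0.993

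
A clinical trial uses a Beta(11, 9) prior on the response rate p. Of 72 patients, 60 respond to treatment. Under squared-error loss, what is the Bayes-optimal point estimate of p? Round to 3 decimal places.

Posterior: Beta(11+60, 9+12) = Beta(71, 21).
Mode = (71−1)/(71+21−2) = 70/90 = 0.778.
Mean = 71/(71+21) = 71/92 = 0.772.
Squared-error loss ⇒ the optimal estimator is the posterior mean.

0.772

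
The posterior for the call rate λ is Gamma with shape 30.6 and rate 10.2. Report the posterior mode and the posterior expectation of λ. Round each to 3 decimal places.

posterior mode = 2.902, posterior expectation = 3.000

Mode = (α−1)/β = 29.6/10.2 = 2.902.
Mean = α/β = 30.6/10.2 = 3.000.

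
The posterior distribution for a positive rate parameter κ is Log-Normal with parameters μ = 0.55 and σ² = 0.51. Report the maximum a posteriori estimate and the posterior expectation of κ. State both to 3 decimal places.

Mode = exp(μ − σ²) = exp(0.04) = 1.041.
Mean = exp(μ + σ²/2) = exp(0.805) = 2.237.

MAP: 1.041. Posterior mean: 2.237.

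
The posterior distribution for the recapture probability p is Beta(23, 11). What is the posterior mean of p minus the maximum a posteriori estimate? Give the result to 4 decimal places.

Mode = (23−1)/(23+11−2) = 22/32 = 0.6875.
Mean = 23/(23+11) = 23/34 = 0.6765.
Difference = 0.6765 − 0.6875 = -0.0110.

-0.0110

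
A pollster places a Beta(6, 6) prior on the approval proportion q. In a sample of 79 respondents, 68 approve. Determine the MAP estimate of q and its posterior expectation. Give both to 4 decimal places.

MAP = 0.8202; posterior mean = 0.8132

Posterior: Beta(6+68, 6+11) = Beta(74, 17).
Mode = (74−1)/(74+17−2) = 73/89 = 0.8202.
Mean = 74/(74+17) = 74/91 = 0.8132.
Left-skewed posterior ⇒ mean < mode.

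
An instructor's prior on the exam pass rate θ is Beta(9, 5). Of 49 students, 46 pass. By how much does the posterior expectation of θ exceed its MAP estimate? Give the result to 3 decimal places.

Posterior: Beta(9+46, 5+3) = Beta(55, 8).
Mode = (55−1)/(55+8−2) = 54/61 = 0.885.
Mean = 55/(55+8) = 55/63 = 0.873.
Difference = 0.873 − 0.885 = -0.012.

-0.012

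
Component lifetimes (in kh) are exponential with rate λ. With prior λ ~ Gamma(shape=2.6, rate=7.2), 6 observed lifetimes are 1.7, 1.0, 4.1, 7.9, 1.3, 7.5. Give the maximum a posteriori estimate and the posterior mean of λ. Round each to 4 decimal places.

Σ times = 23.5. Posterior: Gamma(shape = 2.6+6 = 8.6, rate = 7.2+23.5 = 30.7).
Mode = (α−1)/β = 7.6/30.7 = 0.2476.
Mean = α/β = 8.6/30.7 = 0.2801.
Mean > mode: the posterior has a right tail.

MAP = 0.2476, posterior mean = 0.2801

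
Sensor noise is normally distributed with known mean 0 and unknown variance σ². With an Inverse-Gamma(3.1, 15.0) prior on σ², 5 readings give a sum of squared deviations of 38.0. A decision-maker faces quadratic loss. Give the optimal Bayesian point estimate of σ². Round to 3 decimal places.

7.391

Posterior: Inverse-Gamma(shape = 3.1+5/2 = 5.6, scale = 15.0+38.0/2 = 34.0).
Mode = β/(α+1) = 34.0/6.6 = 5.152.
Mean = β/(α−1) = 34.0/4.6 = 7.391.
Quadratic loss ⇒ the optimal estimator is the posterior mean.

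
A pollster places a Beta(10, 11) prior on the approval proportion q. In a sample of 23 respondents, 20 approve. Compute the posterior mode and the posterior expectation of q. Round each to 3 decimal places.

Posterior: Beta(10+20, 11+3) = Beta(30, 14).
Mode = (30−1)/(30+14−2) = 29/42 = 0.690.
Mean = 30/(30+14) = 30/44 = 0.682.

MAP = 0.690; posterior mean = 0.682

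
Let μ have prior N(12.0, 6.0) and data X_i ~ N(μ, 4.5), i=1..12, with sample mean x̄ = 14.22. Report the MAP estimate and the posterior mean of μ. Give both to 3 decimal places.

MAP estimate = 14.089, posterior mean = 14.089

Posterior for μ is Normal. Precision-weighted mean: (1/6.0·12.0 + 12/4.5·14.22) / (1/6.0 + 12/4.5) = 14.089.
A Normal posterior is symmetric, so mode = mean.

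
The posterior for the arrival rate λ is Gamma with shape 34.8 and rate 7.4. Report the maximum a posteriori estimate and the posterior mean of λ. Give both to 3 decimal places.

Mode = (α−1)/β = 33.8/7.4 = 4.568.
Mean = α/β = 34.8/7.4 = 4.703.

maximum a posteriori estimate = 4.568, posterior mean = 4.703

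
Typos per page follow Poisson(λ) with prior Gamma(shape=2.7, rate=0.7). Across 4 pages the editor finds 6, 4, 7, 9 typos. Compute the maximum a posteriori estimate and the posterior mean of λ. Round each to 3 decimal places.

λ_MAP = 5.894, E[λ|data] = 6.106

Σ counts = 26. Posterior: Gamma(shape = 2.7+26 = 28.7, rate = 0.7+4 = 4.7).
Mode = (α−1)/β = 27.7/4.7 = 5.894.
Mean = α/β = 28.7/4.7 = 6.106.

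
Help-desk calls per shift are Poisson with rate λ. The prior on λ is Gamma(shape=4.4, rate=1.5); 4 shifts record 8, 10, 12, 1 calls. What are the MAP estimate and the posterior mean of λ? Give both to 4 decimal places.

Σ counts = 31. Posterior: Gamma(shape = 4.4+31 = 35.4, rate = 1.5+4 = 5.5).
Mode = (α−1)/β = 34.4/5.5 = 6.2545.
Mean = α/β = 35.4/5.5 = 6.4364.

MAP: 6.2545. Posterior mean: 6.4364.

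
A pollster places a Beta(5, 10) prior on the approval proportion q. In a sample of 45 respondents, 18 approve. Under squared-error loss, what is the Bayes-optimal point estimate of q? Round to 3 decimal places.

0.383

Posterior: Beta(5+18, 10+27) = Beta(23, 37).
Mode = (23−1)/(23+37−2) = 22/58 = 0.379.
Mean = 23/(23+37) = 23/60 = 0.383.
Squared-error loss ⇒ the optimal estimator is the posterior mean.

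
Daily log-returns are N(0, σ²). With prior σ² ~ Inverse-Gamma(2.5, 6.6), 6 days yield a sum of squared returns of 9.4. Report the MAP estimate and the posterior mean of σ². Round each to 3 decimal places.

σ²_MAP = 1.738, E[σ²|data] = 2.511

Posterior: Inverse-Gamma(shape = 2.5+6/2 = 5.5, scale = 6.6+9.4/2 = 11.3).
Mode = β/(α+1) = 11.3/6.5 = 1.738.
Mean = β/(α−1) = 11.3/4.5 = 2.511.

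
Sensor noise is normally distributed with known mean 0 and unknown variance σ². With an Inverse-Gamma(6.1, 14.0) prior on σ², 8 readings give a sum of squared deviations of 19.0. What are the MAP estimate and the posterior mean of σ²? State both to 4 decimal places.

MAP: 2.1171. Posterior mean: 2.5824.

Posterior: Inverse-Gamma(shape = 6.1+8/2 = 10.1, scale = 14.0+19.0/2 = 23.5).
Mode = β/(α+1) = 23.5/11.1 = 2.1171.
Mean = β/(α−1) = 23.5/9.1 = 2.5824.
The mean is pulled above the mode by the posterior's right skew.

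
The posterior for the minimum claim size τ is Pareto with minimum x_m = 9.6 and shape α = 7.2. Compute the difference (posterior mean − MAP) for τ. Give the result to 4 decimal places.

1.5484

The Pareto density is strictly decreasing on [x_m, ∞), so the mode is x_m = 9.6000.
Mean = α·x_m/(α−1) = 7.2·9.6/6.2 = 11.1484.
Difference = 11.1484 − 9.6000 = 1.5484.
Right-skewed posterior ⇒ mode < mean.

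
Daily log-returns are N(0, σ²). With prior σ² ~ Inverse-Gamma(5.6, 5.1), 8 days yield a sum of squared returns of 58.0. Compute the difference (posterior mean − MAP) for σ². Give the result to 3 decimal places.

Posterior: Inverse-Gamma(shape = 5.6+8/2 = 9.6, scale = 5.1+58.0/2 = 34.1).
Mode = β/(α+1) = 34.1/10.6 = 3.217.
Mean = β/(α−1) = 34.1/8.6 = 3.965.
Difference = 3.965 − 3.217 = 0.748.

0.748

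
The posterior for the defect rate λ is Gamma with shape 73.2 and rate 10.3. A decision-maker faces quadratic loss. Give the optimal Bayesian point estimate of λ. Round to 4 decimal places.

7.1068

Mode = (α−1)/β = 72.2/10.3 = 7.0097.
Mean = α/β = 73.2/10.3 = 7.1068.
Quadratic loss ⇒ the optimal estimator is the posterior mean.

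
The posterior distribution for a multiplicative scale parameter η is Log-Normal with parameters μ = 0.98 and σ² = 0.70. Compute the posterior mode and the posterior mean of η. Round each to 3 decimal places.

posterior mode = 1.323, posterior mean = 3.781

Mode = exp(μ − σ²) = exp(0.28) = 1.323.
Mean = exp(μ + σ²/2) = exp(1.330) = 3.781.
The mean is pulled above the mode by the posterior's right skew.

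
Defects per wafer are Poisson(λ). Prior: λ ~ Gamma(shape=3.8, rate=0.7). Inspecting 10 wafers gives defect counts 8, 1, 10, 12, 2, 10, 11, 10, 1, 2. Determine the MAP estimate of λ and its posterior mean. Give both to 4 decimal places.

Σ counts = 67. Posterior: Gamma(shape = 3.8+67 = 70.8, rate = 0.7+10 = 10.7).
Mode = (α−1)/β = 69.8/10.7 = 6.5234.
Mean = α/β = 70.8/10.7 = 6.6168.

MAP estimate = 6.5234, posterior mean = 6.6168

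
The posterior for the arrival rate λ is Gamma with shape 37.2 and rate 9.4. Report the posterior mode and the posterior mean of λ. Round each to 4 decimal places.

MAP: 3.8511. Posterior mean: 3.9574.

Mode = (α−1)/β = 36.2/9.4 = 3.8511.
Mean = α/β = 37.2/9.4 = 3.9574.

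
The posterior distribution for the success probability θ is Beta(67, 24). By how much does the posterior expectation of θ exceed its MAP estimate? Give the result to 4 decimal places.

-0.0053

Mode = (67−1)/(67+24−2) = 66/89 = 0.7416.
Mean = 67/(67+24) = 67/91 = 0.7363.
Difference = 0.7363 − 0.7416 = -0.0053.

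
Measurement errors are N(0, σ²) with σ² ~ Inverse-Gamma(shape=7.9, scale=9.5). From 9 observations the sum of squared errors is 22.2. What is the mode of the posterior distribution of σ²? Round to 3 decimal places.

1.537

Posterior: Inverse-Gamma(shape = 7.9+9/2 = 12.4, scale = 9.5+22.2/2 = 20.6).
Mode = β/(α+1) = 20.6/13.4 = 1.537.
Mean = β/(α−1) = 20.6/11.4 = 1.807.
This is the posterior mode — the MAP estimate.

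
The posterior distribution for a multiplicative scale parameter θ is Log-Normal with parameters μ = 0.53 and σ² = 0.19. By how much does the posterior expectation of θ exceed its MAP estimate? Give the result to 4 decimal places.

Mode = exp(μ − σ²) = exp(0.34) = 1.4049.
Mean = exp(μ + σ²/2) = exp(0.625) = 1.8682.
Difference = 1.8682 − 1.4049 = 0.4633.
Mean > mode: the posterior has a right tail.

0.4633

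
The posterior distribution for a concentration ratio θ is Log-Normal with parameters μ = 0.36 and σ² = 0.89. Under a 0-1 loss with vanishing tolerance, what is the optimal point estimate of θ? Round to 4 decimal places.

Mode = exp(μ − σ²) = exp(-0.53) = 0.5886.
Mean = exp(μ + σ²/2) = exp(0.805) = 2.2367.
This is the posterior mode — the MAP estimate.

0.5886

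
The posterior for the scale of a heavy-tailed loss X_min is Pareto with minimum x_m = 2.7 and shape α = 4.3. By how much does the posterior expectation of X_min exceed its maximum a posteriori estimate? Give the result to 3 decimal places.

0.818

The Pareto density is strictly decreasing on [x_m, ∞), so the mode is x_m = 2.700.
Mean = α·x_m/(α−1) = 4.3·2.7/3.3 = 3.518.
Difference = 3.518 − 2.700 = 0.818.
The posterior is right-skewed, so the mean exceeds the mode.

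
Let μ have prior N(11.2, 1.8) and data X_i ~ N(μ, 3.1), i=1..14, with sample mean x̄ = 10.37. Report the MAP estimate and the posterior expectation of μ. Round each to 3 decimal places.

MAP: 10.461. Posterior mean: 10.461.

Posterior for μ is Normal. Precision-weighted mean: (1/1.8·11.2 + 14/3.1·10.37) / (1/1.8 + 14/3.1) = 10.461.
A Normal posterior is symmetric, so mode = mean.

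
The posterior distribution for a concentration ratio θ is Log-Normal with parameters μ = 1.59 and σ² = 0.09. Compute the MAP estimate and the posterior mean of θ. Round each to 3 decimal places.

MAP = 4.482, posterior mean = 5.129

Mode = exp(μ − σ²) = exp(1.50) = 4.482.
Mean = exp(μ + σ²/2) = exp(1.635) = 5.129.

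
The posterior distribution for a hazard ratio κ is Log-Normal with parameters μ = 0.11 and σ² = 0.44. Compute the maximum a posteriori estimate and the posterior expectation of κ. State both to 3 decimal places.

Mode = exp(μ − σ²) = exp(-0.33) = 0.719.
Mean = exp(μ + σ²/2) = exp(0.330) = 1.391.
The mean is pulled above the mode by the posterior's right skew.

MAP: 0.719. Posterior mean: 1.391.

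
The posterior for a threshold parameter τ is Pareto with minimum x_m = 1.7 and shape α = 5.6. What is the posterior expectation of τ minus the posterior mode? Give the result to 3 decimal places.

0.370

The Pareto density is strictly decreasing on [x_m, ∞), so the mode is x_m = 1.700.
Mean = α·x_m/(α−1) = 5.6·1.7/4.6 = 2.070.
Difference = 2.070 − 1.700 = 0.370.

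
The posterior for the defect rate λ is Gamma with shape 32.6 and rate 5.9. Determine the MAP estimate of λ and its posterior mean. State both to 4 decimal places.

MAP: 5.3559. Posterior mean: 5.5254.

Mode = (α−1)/β = 31.6/5.9 = 5.3559.
Mean = α/β = 32.6/5.9 = 5.5254.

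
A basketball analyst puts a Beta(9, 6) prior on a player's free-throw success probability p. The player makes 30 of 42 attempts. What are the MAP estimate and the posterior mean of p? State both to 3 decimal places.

Posterior: Beta(9+30, 6+12) = Beta(39, 18).
Mode = (39−1)/(39+18−2) = 38/55 = 0.691.
Mean = 39/(39+18) = 39/57 = 0.684.
The posterior is left-skewed, so the mode exceeds the mean.

p_MAP = 0.691, E[p|data] = 0.684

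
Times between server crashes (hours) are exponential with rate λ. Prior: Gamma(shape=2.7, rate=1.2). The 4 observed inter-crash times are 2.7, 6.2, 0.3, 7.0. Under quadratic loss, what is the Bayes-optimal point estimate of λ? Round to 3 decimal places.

0.385

Σ times = 16.2. Posterior: Gamma(shape = 2.7+4 = 6.7, rate = 1.2+16.2 = 17.4).
Mode = (α−1)/β = 5.7/17.4 = 0.328.
Mean = α/β = 6.7/17.4 = 0.385.
Quadratic loss ⇒ the optimal estimator is the posterior mean.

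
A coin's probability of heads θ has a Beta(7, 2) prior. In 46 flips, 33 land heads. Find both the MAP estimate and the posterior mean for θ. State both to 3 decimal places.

θ_MAP = 0.736, E[θ|data] = 0.727

Posterior: Beta(7+33, 2+13) = Beta(40, 15).
Mode = (40−1)/(40+15−2) = 39/53 = 0.736.
Mean = 40/(40+15) = 40/55 = 0.727.
Left-skewed posterior ⇒ mean < mode.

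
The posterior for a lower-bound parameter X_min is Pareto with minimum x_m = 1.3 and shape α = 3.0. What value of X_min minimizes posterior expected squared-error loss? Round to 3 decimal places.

1.950

The Pareto density is strictly decreasing on [x_m, ∞), so the mode is x_m = 1.300.
Mean = α·x_m/(α−1) = 3.0·1.3/2.0 = 1.950.
Squared-error loss ⇒ the optimal estimator is the posterior mean.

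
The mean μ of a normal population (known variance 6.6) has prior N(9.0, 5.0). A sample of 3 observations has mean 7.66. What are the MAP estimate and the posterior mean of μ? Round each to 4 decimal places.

μ_MAP = 8.0694, E[μ|data] = 8.0694

Posterior for μ is Normal. Precision-weighted mean: (1/5.0·9.0 + 3/6.6·7.66) / (1/5.0 + 3/6.6) = 8.0694.
A Normal posterior is symmetric, so mode = mean.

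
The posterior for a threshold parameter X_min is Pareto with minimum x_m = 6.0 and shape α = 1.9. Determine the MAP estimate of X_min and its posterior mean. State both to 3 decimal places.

MAP = 6.000; posterior mean = 12.667

The Pareto density is strictly decreasing on [x_m, ∞), so the mode is x_m = 6.000.
Mean = α·x_m/(α−1) = 1.9·6.0/0.9 = 12.667.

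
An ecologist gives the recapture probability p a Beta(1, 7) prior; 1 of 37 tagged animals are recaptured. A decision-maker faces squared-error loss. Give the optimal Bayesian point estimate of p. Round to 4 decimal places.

0.0444

Posterior: Beta(1+1, 7+36) = Beta(2, 43).
Mode = (2−1)/(2+43−2) = 1/43 = 0.0233.
Mean = 2/(2+43) = 2/45 = 0.0444.
Squared-error loss ⇒ the optimal estimator is the posterior mean.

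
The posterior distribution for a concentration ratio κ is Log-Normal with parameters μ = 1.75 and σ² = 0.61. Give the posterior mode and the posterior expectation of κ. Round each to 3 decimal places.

MAP = 3.127; posterior mean = 7.807

Mode = exp(μ − σ²) = exp(1.14) = 3.127.
Mean = exp(μ + σ²/2) = exp(2.055) = 7.807.
The mean is pulled above the mode by the posterior's right skew.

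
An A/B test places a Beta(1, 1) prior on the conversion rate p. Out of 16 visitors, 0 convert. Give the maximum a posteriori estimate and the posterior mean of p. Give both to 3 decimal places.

p_MAP = 0.000, E[p|data] = 0.056

Posterior: Beta(1+0, 1+16) = Beta(1, 17).
Since α = 1 ≤ 1 and β > 1, the Beta density is monotone decreasing on [0,1]; the mode is at 0.
Mean = 1/(1+17) = 0.056.
The posterior is right-skewed, so the mean exceeds the mode.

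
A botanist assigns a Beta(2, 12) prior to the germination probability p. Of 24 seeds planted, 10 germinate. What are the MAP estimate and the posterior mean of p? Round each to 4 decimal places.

p_MAP = 0.3056, E[p|data] = 0.3158

Posterior: Beta(2+10, 12+14) = Beta(12, 26).
Mode = (12−1)/(12+26−2) = 11/36 = 0.3056.
Mean = 12/(12+26) = 12/38 = 0.3158.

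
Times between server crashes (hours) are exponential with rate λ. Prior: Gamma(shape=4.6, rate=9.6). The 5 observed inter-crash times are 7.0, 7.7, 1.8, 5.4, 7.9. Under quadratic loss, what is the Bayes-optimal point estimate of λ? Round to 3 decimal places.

0.244

Σ times = 29.8. Posterior: Gamma(shape = 4.6+5 = 9.6, rate = 9.6+29.8 = 39.4).
Mode = (α−1)/β = 8.6/39.4 = 0.218.
Mean = α/β = 9.6/39.4 = 0.244.
Quadratic loss ⇒ the optimal estimator is the posterior mean.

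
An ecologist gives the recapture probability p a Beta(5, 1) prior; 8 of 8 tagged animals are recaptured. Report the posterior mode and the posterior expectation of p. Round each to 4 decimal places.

MAP: 1.0000. Posterior mean: 0.9286.

Posterior: Beta(5+8, 1+0) = Beta(13, 1).
Since β = 1 ≤ 1 and α > 1, the Beta density is monotone increasing on [0,1]; the mode is at 1.
Mean = 13/(13+1) = 0.9286.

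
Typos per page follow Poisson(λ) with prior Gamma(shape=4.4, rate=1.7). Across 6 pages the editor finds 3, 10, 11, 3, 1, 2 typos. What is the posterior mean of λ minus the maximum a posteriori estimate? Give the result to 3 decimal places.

0.130

Σ counts = 30. Posterior: Gamma(shape = 4.4+30 = 34.4, rate = 1.7+6 = 7.7).
Mode = (α−1)/β = 33.4/7.7 = 4.338.
Mean = α/β = 34.4/7.7 = 4.468.
Difference = 4.468 − 4.338 = 0.130.
Mean > mode: the posterior has a right tail.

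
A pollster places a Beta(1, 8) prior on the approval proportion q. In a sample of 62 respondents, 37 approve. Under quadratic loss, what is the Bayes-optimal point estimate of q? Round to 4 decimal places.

0.5352

Posterior: Beta(1+37, 8+25) = Beta(38, 33).
Mode = (38−1)/(38+33−2) = 37/69 = 0.5362.
Mean = 38/(38+33) = 38/71 = 0.5352.
Quadratic loss ⇒ the optimal estimator is the posterior mean.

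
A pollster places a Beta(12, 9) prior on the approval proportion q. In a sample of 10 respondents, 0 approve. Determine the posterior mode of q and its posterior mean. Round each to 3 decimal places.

Posterior: Beta(12+0, 9+10) = Beta(12, 19).
Mode = (12−1)/(12+19−2) = 11/29 = 0.379.
Mean = 12/(12+19) = 12/31 = 0.387.

posterior mode = 0.379, posterior mean = 0.387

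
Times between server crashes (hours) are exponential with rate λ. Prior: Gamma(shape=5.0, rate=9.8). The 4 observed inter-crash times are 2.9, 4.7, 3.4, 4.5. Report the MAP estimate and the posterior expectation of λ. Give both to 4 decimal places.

Σ times = 15.5. Posterior: Gamma(shape = 5.0+4 = 9.0, rate = 9.8+15.5 = 25.3).
Mode = (α−1)/β = 8.0/25.3 = 0.3162.
Mean = α/β = 9.0/25.3 = 0.3557.

MAP: 0.3162. Posterior mean: 0.3557.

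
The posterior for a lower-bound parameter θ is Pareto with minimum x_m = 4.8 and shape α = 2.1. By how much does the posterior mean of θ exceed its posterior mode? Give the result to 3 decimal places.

The Pareto density is strictly decreasing on [x_m, ∞), so the mode is x_m = 4.800.
Mean = α·x_m/(α−1) = 2.1·4.8/1.1 = 9.164.
Difference = 9.164 − 4.800 = 4.364.

4.364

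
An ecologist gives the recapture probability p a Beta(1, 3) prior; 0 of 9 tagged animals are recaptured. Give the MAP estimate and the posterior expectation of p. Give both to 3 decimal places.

Posterior: Beta(1+0, 3+9) = Beta(1, 12).
Since α = 1 ≤ 1 and β > 1, the Beta density is monotone decreasing on [0,1]; the mode is at 0.
Mean = 1/(1+12) = 0.077.

MAP = 0.000, posterior mean = 0.077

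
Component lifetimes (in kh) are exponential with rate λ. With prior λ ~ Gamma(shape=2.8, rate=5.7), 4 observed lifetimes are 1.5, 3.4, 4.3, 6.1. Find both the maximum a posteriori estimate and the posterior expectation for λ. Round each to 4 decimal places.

MAP = 0.2762; posterior mean = 0.3238

Σ times = 15.3. Posterior: Gamma(shape = 2.8+4 = 6.8, rate = 5.7+15.3 = 21.0).
Mode = (α−1)/β = 5.8/21.0 = 0.2762.
Mean = α/β = 6.8/21.0 = 0.3238.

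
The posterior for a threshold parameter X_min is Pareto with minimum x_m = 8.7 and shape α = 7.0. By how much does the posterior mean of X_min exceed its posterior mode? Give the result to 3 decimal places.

1.450

The Pareto density is strictly decreasing on [x_m, ∞), so the mode is x_m = 8.700.
Mean = α·x_m/(α−1) = 7.0·8.7/6.0 = 10.150.
Difference = 10.150 − 8.700 = 1.450.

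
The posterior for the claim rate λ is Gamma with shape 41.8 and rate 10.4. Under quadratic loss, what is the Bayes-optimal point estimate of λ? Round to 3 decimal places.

Mode = (α−1)/β = 40.8/10.4 = 3.923.
Mean = α/β = 41.8/10.4 = 4.019.
Quadratic loss ⇒ the optimal estimator is the posterior mean.

4.019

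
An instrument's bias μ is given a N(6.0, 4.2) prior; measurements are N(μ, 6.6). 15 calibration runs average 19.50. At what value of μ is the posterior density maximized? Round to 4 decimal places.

Posterior for μ is Normal. Precision-weighted mean: (1/4.2·6.0 + 15/6.6·19.50) / (1/4.2 + 15/6.6) = 18.2198.
A Normal posterior is symmetric, so mode = mean.
This is the posterior mode — the MAP estimate.

18.2198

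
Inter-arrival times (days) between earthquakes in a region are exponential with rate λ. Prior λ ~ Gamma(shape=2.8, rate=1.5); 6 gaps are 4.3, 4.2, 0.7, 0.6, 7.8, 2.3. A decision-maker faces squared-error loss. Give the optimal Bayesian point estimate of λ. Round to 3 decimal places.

Σ times = 19.9. Posterior: Gamma(shape = 2.8+6 = 8.8, rate = 1.5+19.9 = 21.4).
Mode = (α−1)/β = 7.8/21.4 = 0.364.
Mean = α/β = 8.8/21.4 = 0.411.
Squared-error loss ⇒ the optimal estimator is the posterior mean.

0.411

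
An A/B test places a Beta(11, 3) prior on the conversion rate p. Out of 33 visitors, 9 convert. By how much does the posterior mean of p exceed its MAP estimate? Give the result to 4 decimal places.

Posterior: Beta(11+9, 3+24) = Beta(20, 27).
Mode = (20−1)/(20+27−2) = 19/45 = 0.4222.
Mean = 20/(20+27) = 20/47 = 0.4255.
Difference = 0.4255 − 0.4222 = 0.0033.

0.0033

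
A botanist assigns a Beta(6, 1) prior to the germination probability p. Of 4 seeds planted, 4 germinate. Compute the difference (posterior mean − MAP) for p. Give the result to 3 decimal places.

-0.091

Posterior: Beta(6+4, 1+0) = Beta(10, 1).
Since β = 1 ≤ 1 and α > 1, the Beta density is monotone increasing on [0,1]; the mode is at 1.
Mean = 10/(10+1) = 0.909.
Difference = 0.909 − 1.000 = -0.091.
Left-skewed posterior ⇒ mean < mode.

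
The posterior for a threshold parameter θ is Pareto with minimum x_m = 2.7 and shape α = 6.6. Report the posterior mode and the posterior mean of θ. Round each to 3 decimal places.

The Pareto density is strictly decreasing on [x_m, ∞), so the mode is x_m = 2.700.
Mean = α·x_m/(α−1) = 6.6·2.7/5.6 = 3.182.
The posterior is right-skewed, so the mean exceeds the mode.

MAP = 2.700, posterior mean = 3.182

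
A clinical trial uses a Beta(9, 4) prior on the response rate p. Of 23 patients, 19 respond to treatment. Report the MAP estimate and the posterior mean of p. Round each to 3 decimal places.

Posterior: Beta(9+19, 4+4) = Beta(28, 8).
Mode = (28−1)/(28+8−2) = 27/34 = 0.794.
Mean = 28/(28+8) = 28/36 = 0.778.
Left-skewed posterior ⇒ mean < mode.

MAP = 0.794; posterior mean = 0.778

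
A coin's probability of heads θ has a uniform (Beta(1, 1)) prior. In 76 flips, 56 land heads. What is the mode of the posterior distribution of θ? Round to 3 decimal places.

Posterior: Beta(1+56, 1+20) = Beta(57, 21).
Mode = (57−1)/(57+21−2) = 56/76 = 0.737.
With a flat prior the MAP equals the MLE, 56/76.
Mean = 57/(57+21) = 57/78 = 0.731.
This is the posterior mode — the MAP estimate.

0.737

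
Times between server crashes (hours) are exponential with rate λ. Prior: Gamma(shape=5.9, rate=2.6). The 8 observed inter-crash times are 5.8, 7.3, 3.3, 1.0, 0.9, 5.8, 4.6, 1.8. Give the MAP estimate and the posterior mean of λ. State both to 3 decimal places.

Σ times = 30.5. Posterior: Gamma(shape = 5.9+8 = 13.9, rate = 2.6+30.5 = 33.1).
Mode = (α−1)/β = 12.9/33.1 = 0.390.
Mean = α/β = 13.9/33.1 = 0.420.

λ_MAP = 0.390, E[λ|data] = 0.420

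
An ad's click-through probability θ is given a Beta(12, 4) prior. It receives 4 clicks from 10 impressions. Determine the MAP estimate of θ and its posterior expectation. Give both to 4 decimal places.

Posterior: Beta(12+4, 4+6) = Beta(16, 10).
Mode = (16−1)/(16+10−2) = 15/24 = 0.6250.
Mean = 16/(16+10) = 16/26 = 0.6154.

θ_MAP = 0.6250, E[θ|data] = 0.6154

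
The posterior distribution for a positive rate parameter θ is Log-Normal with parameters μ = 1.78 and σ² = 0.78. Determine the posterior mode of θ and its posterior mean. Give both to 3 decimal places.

MAP = 2.718, posterior mean = 8.758

Mode = exp(μ − σ²) = exp(1.00) = 2.718.
Mean = exp(μ + σ²/2) = exp(2.170) = 8.758.
Mean > mode: the posterior has a right tail.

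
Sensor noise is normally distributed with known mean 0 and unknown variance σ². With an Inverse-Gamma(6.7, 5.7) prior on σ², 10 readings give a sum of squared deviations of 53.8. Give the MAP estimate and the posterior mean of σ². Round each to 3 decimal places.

MAP = 2.567; posterior mean = 3.047

Posterior: Inverse-Gamma(shape = 6.7+10/2 = 11.7, scale = 5.7+53.8/2 = 32.6).
Mode = β/(α+1) = 32.6/12.7 = 2.567.
Mean = β/(α−1) = 32.6/10.7 = 3.047.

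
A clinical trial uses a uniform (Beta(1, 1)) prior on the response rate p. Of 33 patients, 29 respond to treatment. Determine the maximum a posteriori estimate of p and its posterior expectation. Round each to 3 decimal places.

p_MAP = 0.879, E[p|data] = 0.857

Posterior: Beta(1+29, 1+4) = Beta(30, 5).
Mode = (30−1)/(30+5−2) = 29/33 = 0.879.
With a flat prior the MAP equals the MLE, 29/33.
Mean = 30/(30+5) = 30/35 = 0.857.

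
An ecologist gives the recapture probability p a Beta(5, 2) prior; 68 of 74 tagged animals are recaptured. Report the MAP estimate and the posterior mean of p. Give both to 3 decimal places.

Posterior: Beta(5+68, 2+6) = Beta(73, 8).
Mode = (73−1)/(73+8−2) = 72/79 = 0.911.
Mean = 73/(73+8) = 73/81 = 0.901.

MAP: 0.911. Posterior mean: 0.901.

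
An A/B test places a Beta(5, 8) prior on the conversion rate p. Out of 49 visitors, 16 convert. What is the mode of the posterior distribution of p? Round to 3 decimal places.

0.333

Posterior: Beta(5+16, 8+33) = Beta(21, 41).
Mode = (21−1)/(21+41−2) = 20/60 = 0.333.
Mean = 21/(21+41) = 21/62 = 0.339.
This is the posterior mode — the MAP estimate.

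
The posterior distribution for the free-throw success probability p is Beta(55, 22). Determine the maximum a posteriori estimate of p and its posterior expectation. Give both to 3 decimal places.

Mode = (55−1)/(55+22−2) = 54/75 = 0.720.
Mean = 55/(55+22) = 55/77 = 0.714.
The mean is pulled below the mode by the posterior's left skew.

p_MAP = 0.720, E[p|data] = 0.714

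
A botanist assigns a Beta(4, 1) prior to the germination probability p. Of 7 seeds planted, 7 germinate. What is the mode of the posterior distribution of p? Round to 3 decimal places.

1.000

Posterior: Beta(4+7, 1+0) = Beta(11, 1).
Since β = 1 ≤ 1 and α > 1, the Beta density is monotone increasing on [0,1]; the mode is at 1.
Mean = 11/(11+1) = 0.917.
This is the posterior mode — the MAP estimate.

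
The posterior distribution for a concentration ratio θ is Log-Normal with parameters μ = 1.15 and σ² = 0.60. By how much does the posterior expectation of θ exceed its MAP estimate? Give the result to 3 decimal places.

2.530

Mode = exp(μ − σ²) = exp(0.55) = 1.733.
Mean = exp(μ + σ²/2) = exp(1.450) = 4.263.
Difference = 4.263 − 1.733 = 2.530.
Right-skewed posterior ⇒ mode < mean.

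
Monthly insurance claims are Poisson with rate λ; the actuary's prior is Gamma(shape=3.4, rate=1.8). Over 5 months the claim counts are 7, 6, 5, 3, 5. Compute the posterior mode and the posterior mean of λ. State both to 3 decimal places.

λ_MAP = 4.176, E[λ|data] = 4.324

Σ counts = 26. Posterior: Gamma(shape = 3.4+26 = 29.4, rate = 1.8+5 = 6.8).
Mode = (α−1)/β = 28.4/6.8 = 4.176.
Mean = α/β = 29.4/6.8 = 4.324.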